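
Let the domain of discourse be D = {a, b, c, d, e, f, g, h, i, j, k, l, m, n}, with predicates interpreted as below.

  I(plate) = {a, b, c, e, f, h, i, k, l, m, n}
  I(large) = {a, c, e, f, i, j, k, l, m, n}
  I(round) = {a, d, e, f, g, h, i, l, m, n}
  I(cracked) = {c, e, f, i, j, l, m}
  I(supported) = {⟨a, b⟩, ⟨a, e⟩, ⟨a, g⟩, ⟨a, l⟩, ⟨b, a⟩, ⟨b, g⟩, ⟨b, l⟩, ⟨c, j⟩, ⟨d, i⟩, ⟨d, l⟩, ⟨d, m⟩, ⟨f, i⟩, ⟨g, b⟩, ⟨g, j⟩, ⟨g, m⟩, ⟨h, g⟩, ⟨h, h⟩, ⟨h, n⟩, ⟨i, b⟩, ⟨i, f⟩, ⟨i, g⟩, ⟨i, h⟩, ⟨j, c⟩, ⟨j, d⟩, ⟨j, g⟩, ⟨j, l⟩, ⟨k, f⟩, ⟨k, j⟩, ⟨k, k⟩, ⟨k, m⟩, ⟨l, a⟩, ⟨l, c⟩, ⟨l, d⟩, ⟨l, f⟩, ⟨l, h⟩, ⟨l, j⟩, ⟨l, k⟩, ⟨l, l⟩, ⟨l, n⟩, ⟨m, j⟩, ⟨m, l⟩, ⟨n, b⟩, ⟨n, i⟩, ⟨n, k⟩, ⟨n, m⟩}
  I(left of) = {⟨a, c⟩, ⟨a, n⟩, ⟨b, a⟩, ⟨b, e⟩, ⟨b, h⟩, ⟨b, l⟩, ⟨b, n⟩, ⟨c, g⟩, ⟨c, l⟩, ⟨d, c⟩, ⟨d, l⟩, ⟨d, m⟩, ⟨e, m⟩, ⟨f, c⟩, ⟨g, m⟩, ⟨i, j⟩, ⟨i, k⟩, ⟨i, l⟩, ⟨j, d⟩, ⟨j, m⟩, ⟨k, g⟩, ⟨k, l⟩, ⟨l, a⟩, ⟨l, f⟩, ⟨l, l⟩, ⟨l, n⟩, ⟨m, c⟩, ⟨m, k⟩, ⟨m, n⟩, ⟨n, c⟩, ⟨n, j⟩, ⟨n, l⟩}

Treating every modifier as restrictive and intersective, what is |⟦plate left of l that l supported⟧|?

4

⟦left of l⟧ = {x : ⟨x, l⟩ ∈ ⟦left of⟧} = {b, c, d, i, k, l, n}
⟦that l supported⟧ = {x : ⟨l, x⟩ ∈ ⟦supported⟧} = {a, c, d, f, h, j, k, l, n}
⟦plate⟧ = {a, b, c, e, f, h, i, k, l, m, n}
… ∩ ⟦left of l⟧ = {a, b, c, e, f, h, i, k, l, m, n} ∩ {b, c, d, i, k, l, n} = {b, c, i, k, l, n}
… ∩ ⟦that l supported⟧ = {b, c, i, k, l, n} ∩ {a, c, d, f, h, j, k, l, n} = {c, k, l, n}
⟦plate left of l that l supported⟧ = {c, k, l, n}, so the cardinality is 4.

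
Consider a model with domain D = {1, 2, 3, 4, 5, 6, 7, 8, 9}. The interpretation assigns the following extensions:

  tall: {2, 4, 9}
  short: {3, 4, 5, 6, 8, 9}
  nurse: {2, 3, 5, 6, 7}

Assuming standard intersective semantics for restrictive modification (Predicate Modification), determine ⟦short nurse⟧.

⟦nurse⟧ = {2, 3, 5, 6, 7}
… ∩ ⟦short⟧ = {2, 3, 5, 6, 7} ∩ {3, 4, 5, 6, 8, 9} = {3, 5, 6}
So ⟦short nurse⟧ = {3, 5, 6}.

{3, 5, 6}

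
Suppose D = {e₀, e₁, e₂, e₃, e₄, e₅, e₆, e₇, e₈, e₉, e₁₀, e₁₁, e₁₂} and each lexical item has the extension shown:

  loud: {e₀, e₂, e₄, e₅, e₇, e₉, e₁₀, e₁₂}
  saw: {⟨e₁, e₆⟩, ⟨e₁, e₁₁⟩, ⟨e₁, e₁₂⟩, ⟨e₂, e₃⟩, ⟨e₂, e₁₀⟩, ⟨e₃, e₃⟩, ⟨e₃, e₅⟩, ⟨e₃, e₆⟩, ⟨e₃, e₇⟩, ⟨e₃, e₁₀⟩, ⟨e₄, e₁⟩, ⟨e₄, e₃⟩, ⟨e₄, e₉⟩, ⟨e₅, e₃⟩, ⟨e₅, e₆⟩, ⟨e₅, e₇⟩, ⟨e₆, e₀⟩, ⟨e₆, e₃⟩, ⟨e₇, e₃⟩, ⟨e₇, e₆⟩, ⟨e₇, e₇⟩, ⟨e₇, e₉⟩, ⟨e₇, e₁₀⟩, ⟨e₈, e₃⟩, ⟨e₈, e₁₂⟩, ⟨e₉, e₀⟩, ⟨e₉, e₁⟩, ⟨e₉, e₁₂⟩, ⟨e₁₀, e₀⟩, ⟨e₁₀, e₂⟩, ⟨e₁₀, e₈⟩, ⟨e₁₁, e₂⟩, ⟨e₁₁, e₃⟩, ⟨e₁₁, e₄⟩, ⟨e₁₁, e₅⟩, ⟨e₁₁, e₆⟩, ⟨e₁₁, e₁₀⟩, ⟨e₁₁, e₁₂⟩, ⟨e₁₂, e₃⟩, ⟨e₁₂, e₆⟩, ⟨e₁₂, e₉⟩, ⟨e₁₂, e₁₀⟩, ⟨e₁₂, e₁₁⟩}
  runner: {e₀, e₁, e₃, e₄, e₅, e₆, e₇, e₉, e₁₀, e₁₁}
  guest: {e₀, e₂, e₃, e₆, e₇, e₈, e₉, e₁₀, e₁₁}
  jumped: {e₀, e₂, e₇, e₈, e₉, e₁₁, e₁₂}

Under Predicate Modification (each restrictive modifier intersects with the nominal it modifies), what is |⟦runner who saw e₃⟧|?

⟦who saw e₃⟧ = {x : ⟨x, e₃⟩ ∈ ⟦saw⟧} = {e₂, e₃, e₄, e₅, e₆, e₇, e₈, e₁₁, e₁₂}
⟦runner⟧ = {e₀, e₁, e₃, e₄, e₅, e₆, e₇, e₉, e₁₀, e₁₁}
… ∩ ⟦who saw e₃⟧ = {e₀, e₁, e₃, e₄, e₅, e₆, e₇, e₉, e₁₀, e₁₁} ∩ {e₂, e₃, e₄, e₅, e₆, e₇, e₈, e₁₁, e₁₂} = {e₃, e₄, e₅, e₆, e₇, e₁₁}
⟦runner who saw e₃⟧ = {e₃, e₄, e₅, e₆, e₇, e₁₁}, so the cardinality is 6.

6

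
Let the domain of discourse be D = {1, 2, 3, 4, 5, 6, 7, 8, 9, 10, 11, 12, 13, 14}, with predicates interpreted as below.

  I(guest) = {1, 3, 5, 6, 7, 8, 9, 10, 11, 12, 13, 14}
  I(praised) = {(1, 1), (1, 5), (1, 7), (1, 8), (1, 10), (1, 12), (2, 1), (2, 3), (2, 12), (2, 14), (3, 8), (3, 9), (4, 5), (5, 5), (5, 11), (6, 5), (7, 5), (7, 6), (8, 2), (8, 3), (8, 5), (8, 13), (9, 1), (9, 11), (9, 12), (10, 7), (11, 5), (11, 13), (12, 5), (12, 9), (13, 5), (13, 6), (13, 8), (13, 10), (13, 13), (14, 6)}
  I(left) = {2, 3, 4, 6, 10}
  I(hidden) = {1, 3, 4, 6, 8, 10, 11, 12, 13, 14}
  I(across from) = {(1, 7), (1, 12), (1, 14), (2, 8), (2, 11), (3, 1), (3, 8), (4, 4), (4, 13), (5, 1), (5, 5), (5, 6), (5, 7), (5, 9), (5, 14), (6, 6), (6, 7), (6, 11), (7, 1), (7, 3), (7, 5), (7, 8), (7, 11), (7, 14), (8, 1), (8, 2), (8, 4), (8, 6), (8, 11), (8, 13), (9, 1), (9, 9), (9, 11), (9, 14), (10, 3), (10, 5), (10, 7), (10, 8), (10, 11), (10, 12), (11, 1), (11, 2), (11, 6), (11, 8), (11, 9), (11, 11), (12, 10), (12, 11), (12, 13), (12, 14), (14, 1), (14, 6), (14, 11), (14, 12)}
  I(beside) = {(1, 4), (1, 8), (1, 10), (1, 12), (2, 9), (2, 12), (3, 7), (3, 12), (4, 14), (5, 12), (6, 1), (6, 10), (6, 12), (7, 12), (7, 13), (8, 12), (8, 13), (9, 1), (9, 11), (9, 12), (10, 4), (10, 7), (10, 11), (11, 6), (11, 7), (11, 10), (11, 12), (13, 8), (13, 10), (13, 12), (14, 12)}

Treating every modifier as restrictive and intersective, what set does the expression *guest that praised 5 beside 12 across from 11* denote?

⟦that praised 5⟧ = {x : ⟨x, 5⟩ ∈ ⟦praised⟧} = {1, 4, 5, 6, 7, 8, 11, 12, 13}
⟦beside 12⟧ = {x : ⟨x, 12⟩ ∈ ⟦beside⟧} = {1, 2, 3, 5, 6, 7, 8, 9, 11, 13, 14}
⟦across from 11⟧ = {x : ⟨x, 11⟩ ∈ ⟦across from⟧} = {2, 6, 7, 8, 9, 10, 11, 12, 14}
⟦guest⟧ = {1, 3, 5, 6, 7, 8, 9, 10, 11, 12, 13, 14}
… ∩ ⟦that praised 5⟧ = {1, 3, 5, 6, 7, 8, 9, 10, 11, 12, 13, 14} ∩ {1, 4, 5, 6, 7, 8, 11, 12, 13} = {1, 5, 6, 7, 8, 11, 12, 13}
… ∩ ⟦beside 12⟧ = {1, 5, 6, 7, 8, 11, 12, 13} ∩ {1, 2, 3, 5, 6, 7, 8, 9, 11, 13, 14} = {1, 5, 6, 7, 8, 11, 13}
… ∩ ⟦across from 11⟧ = {1, 5, 6, 7, 8, 11, 13} ∩ {2, 6, 7, 8, 9, 10, 11, 12, 14} = {6, 7, 8, 11}
So ⟦guest that praised 5 beside 12 across from 11⟧ = {6, 7, 8, 11}.

{6, 7, 8, 11}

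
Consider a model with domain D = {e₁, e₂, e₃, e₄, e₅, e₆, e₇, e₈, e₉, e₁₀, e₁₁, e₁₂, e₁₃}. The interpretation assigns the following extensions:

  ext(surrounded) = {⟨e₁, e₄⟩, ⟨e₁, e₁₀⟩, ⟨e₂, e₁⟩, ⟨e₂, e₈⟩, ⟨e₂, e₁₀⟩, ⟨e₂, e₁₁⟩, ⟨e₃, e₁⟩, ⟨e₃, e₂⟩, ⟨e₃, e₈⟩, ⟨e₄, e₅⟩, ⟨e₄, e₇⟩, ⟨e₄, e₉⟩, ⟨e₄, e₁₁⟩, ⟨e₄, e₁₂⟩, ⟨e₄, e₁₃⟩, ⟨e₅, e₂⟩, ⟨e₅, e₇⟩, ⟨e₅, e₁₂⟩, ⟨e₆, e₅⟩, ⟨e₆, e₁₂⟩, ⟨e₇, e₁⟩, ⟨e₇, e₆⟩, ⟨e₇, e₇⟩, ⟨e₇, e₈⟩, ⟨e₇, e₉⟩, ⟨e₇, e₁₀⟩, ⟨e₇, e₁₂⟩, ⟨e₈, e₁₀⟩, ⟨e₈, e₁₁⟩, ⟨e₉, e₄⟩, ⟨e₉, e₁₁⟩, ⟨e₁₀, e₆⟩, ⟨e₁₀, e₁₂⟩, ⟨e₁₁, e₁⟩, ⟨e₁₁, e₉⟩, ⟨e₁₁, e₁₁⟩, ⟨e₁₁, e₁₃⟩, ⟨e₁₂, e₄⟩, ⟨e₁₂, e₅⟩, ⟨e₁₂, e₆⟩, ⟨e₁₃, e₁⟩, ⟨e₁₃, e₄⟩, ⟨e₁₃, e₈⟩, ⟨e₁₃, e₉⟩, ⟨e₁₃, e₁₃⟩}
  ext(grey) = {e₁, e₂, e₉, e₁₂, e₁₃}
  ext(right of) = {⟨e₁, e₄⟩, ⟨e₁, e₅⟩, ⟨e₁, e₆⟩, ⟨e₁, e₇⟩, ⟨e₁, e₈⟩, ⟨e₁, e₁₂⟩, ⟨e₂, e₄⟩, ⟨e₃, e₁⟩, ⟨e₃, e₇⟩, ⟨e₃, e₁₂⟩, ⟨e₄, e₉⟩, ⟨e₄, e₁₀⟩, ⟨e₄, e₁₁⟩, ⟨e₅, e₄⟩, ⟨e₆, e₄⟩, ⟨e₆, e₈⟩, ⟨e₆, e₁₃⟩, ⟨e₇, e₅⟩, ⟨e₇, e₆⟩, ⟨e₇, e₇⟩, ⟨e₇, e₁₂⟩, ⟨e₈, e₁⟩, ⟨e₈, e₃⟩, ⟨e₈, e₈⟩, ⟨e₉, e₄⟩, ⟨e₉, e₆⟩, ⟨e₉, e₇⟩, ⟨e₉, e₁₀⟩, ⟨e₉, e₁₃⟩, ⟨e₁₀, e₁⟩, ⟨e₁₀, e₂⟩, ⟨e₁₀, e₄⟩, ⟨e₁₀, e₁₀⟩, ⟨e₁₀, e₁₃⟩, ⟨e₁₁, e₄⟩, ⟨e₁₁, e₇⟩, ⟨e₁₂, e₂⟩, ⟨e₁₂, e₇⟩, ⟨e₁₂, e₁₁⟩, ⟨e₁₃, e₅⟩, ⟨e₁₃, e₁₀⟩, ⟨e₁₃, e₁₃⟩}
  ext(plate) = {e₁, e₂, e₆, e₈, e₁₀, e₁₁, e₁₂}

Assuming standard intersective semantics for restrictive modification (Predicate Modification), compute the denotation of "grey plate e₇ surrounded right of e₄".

{e₁}

⟦e₇ surrounded⟧ = {x : ⟨e₇, x⟩ ∈ ⟦surrounded⟧} = {e₁, e₆, e₇, e₈, e₉, e₁₀, e₁₂}
⟦right of e₄⟧ = {x : ⟨x, e₄⟩ ∈ ⟦right of⟧} = {e₁, e₂, e₅, e₆, e₉, e₁₀, e₁₁}
⟦plate⟧ = {e₁, e₂, e₆, e₈, e₁₀, e₁₁, e₁₂}
… ∩ ⟦e₇ surrounded⟧ = {e₁, e₂, e₆, e₈, e₁₀, e₁₁, e₁₂} ∩ {e₁, e₆, e₇, e₈, e₉, e₁₀, e₁₂} = {e₁, e₆, e₈, e₁₀, e₁₂}
… ∩ ⟦right of e₄⟧ = {e₁, e₆, e₈, e₁₀, e₁₂} ∩ {e₁, e₂, e₅, e₆, e₉, e₁₀, e₁₁} = {e₁, e₆, e₁₀}
… ∩ ⟦grey⟧ = {e₁, e₆, e₁₀} ∩ {e₁, e₂, e₉, e₁₂, e₁₃} = {e₁}
So ⟦grey plate e₇ surrounded right of e₄⟧ = {e₁}.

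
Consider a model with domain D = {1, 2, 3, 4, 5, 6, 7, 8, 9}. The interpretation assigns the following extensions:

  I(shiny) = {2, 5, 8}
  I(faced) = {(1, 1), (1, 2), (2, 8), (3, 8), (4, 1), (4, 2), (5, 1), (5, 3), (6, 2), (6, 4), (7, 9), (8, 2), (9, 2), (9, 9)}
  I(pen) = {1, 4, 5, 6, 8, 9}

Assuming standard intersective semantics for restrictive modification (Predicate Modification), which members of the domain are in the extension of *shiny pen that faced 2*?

{8}

⟦that faced 2⟧ = {x : ⟨x, 2⟩ ∈ ⟦faced⟧} = {1, 4, 6, 8, 9}
⟦pen⟧ = {1, 4, 5, 6, 8, 9}
… ∩ ⟦that faced 2⟧ = {1, 4, 5, 6, 8, 9} ∩ {1, 4, 6, 8, 9} = {1, 4, 6, 8, 9}
… ∩ ⟦shiny⟧ = {1, 4, 6, 8, 9} ∩ {2, 5, 8} = {8}
So ⟦shiny pen that faced 2⟧ = {8}.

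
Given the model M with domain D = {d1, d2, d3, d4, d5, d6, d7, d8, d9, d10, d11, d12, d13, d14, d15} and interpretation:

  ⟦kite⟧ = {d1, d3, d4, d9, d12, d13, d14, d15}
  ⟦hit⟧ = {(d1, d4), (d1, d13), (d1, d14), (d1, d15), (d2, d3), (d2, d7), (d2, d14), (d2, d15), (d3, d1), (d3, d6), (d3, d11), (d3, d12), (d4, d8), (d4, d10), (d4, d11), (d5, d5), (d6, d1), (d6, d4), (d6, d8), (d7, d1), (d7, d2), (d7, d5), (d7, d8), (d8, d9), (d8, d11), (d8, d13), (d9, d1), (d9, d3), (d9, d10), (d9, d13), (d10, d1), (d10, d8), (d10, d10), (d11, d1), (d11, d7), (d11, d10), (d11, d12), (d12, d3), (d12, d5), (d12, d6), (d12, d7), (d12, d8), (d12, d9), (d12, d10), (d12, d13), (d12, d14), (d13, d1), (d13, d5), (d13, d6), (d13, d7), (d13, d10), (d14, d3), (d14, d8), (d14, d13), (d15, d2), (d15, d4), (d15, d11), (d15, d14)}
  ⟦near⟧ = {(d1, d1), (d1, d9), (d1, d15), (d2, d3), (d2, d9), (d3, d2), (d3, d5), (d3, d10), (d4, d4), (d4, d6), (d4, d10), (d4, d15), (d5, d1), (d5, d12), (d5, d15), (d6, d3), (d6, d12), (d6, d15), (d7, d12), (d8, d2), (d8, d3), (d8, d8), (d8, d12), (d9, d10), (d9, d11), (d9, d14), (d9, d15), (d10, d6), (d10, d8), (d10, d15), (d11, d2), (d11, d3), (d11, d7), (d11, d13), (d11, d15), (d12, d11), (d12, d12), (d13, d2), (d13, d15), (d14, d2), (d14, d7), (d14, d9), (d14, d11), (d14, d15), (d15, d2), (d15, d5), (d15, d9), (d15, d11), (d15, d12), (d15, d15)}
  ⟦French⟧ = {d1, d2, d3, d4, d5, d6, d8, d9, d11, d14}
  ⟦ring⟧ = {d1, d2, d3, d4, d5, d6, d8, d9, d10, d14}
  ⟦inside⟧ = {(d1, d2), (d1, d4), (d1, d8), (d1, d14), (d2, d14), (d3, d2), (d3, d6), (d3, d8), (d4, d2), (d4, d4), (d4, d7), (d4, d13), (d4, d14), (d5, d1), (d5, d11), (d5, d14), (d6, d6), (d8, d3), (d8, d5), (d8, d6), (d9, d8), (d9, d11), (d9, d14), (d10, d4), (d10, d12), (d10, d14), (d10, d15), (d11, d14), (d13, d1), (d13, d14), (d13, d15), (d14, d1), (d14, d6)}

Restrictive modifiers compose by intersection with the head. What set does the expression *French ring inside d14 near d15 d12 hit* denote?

⟦inside d14⟧ = {x : ⟨x, d14⟩ ∈ ⟦inside⟧} = {d1, d2, d4, d5, d9, d10, d11, d13}
⟦near d15⟧ = {x : ⟨x, d15⟩ ∈ ⟦near⟧} = {d1, d4, d5, d6, d9, d10, d11, d13, d14, d15}
⟦d12 hit⟧ = {x : ⟨d12, x⟩ ∈ ⟦hit⟧} = {d3, d5, d6, d7, d8, d9, d10, d13, d14}
⟦ring⟧ = {d1, d2, d3, d4, d5, d6, d8, d9, d10, d14}
… ∩ ⟦inside d14⟧ = {d1, d2, d3, d4, d5, d6, d8, d9, d10, d14} ∩ {d1, d2, d4, d5, d9, d10, d11, d13} = {d1, d2, d4, d5, d9, d10}
… ∩ ⟦near d15⟧ = {d1, d2, d4, d5, d9, d10} ∩ {d1, d4, d5, d6, d9, d10, d11, d13, d14, d15} = {d1, d4, d5, d9, d10}
… ∩ ⟦d12 hit⟧ = {d1, d4, d5, d9, d10} ∩ {d3, d5, d6, d7, d8, d9, d10, d13, d14} = {d5, d9, d10}
… ∩ ⟦French⟧ = {d5, d9, d10} ∩ {d1, d2, d3, d4, d5, d6, d8, d9, d11, d14} = {d5, d9}
So ⟦French ring inside d14 near d15 d12 hit⟧ = {d5, d9}.

{d5, d9}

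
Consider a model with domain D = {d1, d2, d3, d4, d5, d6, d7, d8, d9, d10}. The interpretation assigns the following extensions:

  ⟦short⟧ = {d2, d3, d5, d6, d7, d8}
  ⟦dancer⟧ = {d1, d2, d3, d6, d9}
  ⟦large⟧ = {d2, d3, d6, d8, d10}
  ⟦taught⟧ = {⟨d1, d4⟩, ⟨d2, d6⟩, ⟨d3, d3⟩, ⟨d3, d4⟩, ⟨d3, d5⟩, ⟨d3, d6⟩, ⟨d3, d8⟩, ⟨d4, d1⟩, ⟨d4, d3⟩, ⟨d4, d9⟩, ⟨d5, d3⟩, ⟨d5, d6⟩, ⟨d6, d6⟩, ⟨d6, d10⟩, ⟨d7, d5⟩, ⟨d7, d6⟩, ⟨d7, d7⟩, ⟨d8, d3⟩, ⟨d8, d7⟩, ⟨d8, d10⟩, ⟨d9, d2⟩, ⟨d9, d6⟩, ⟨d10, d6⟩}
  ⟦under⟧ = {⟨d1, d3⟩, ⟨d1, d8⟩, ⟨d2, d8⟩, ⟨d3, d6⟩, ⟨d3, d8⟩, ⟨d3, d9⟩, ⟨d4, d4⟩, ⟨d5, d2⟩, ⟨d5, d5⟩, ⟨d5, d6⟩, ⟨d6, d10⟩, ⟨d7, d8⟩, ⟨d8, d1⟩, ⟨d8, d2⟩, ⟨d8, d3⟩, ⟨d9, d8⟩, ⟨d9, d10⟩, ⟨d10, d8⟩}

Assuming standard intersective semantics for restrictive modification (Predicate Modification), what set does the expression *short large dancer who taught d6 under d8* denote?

⟦who taught d6⟧ = {x : ⟨x, d6⟩ ∈ ⟦taught⟧} = {d2, d3, d5, d6, d7, d9, d10}
⟦under d8⟧ = {x : ⟨x, d8⟩ ∈ ⟦under⟧} = {d1, d2, d3, d7, d9, d10}
⟦dancer⟧ = {d1, d2, d3, d6, d9}
… ∩ ⟦who taught d6⟧ = {d1, d2, d3, d6, d9} ∩ {d2, d3, d5, d6, d7, d9, d10} = {d2, d3, d6, d9}
… ∩ ⟦under d8⟧ = {d2, d3, d6, d9} ∩ {d1, d2, d3, d7, d9, d10} = {d2, d3, d9}
… ∩ ⟦short⟧ = {d2, d3, d9} ∩ {d2, d3, d5, d6, d7, d8} = {d2, d3}
… ∩ ⟦large⟧ = {d2, d3} ∩ {d2, d3, d6, d8, d10} = {d2, d3}
So ⟦short large dancer who taught d6 under d8⟧ = {d2, d3}.

{d2, d3}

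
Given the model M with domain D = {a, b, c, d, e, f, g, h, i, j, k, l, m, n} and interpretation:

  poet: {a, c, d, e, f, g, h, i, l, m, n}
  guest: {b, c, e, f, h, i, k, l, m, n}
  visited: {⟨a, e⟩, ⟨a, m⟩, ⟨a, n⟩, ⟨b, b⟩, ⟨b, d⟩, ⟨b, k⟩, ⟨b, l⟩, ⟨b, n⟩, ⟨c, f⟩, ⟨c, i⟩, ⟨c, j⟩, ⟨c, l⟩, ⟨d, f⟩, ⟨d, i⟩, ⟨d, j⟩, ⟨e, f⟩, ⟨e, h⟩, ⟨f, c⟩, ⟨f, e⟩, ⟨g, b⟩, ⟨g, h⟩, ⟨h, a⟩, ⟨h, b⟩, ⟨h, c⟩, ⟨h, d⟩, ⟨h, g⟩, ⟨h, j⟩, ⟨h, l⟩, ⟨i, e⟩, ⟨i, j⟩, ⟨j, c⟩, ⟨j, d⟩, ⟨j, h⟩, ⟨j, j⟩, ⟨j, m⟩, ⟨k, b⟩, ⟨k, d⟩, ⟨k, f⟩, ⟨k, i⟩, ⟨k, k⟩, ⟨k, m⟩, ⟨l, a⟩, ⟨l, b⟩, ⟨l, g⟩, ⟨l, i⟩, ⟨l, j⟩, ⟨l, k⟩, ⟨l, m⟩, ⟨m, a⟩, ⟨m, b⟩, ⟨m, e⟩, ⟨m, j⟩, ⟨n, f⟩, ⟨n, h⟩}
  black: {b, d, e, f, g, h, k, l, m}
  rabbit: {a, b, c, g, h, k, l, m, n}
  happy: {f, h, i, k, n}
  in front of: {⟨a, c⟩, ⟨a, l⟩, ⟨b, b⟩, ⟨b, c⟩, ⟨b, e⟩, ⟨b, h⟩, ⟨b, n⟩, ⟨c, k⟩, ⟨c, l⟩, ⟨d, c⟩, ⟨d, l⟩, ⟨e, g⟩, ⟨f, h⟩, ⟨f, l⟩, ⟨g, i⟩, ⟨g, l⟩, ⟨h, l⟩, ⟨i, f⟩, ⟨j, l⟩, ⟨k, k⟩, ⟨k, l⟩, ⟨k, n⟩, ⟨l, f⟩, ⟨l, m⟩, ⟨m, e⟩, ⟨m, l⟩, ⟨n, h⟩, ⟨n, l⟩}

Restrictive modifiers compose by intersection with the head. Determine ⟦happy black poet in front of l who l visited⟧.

∅

⟦in front of l⟧ = {x : ⟨x, l⟩ ∈ ⟦in front of⟧} = {a, c, d, f, g, h, j, k, m, n}
⟦who l visited⟧ = {x : ⟨l, x⟩ ∈ ⟦visited⟧} = {a, b, g, i, j, k, m}
⟦poet⟧ = {a, c, d, e, f, g, h, i, l, m, n}
… ∩ ⟦in front of l⟧ = {a, c, d, e, f, g, h, i, l, m, n} ∩ {a, c, d, f, g, h, j, k, m, n} = {a, c, d, f, g, h, m, n}
… ∩ ⟦who l visited⟧ = {a, c, d, f, g, h, m, n} ∩ {a, b, g, i, j, k, m} = {a, g, m}
… ∩ ⟦happy⟧ = {a, g, m} ∩ {f, h, i, k, n} = ∅
… ∩ ⟦black⟧ = ∅ ∩ {b, d, e, f, g, h, k, l, m} = ∅
So ⟦happy black poet in front of l who l visited⟧ = ∅.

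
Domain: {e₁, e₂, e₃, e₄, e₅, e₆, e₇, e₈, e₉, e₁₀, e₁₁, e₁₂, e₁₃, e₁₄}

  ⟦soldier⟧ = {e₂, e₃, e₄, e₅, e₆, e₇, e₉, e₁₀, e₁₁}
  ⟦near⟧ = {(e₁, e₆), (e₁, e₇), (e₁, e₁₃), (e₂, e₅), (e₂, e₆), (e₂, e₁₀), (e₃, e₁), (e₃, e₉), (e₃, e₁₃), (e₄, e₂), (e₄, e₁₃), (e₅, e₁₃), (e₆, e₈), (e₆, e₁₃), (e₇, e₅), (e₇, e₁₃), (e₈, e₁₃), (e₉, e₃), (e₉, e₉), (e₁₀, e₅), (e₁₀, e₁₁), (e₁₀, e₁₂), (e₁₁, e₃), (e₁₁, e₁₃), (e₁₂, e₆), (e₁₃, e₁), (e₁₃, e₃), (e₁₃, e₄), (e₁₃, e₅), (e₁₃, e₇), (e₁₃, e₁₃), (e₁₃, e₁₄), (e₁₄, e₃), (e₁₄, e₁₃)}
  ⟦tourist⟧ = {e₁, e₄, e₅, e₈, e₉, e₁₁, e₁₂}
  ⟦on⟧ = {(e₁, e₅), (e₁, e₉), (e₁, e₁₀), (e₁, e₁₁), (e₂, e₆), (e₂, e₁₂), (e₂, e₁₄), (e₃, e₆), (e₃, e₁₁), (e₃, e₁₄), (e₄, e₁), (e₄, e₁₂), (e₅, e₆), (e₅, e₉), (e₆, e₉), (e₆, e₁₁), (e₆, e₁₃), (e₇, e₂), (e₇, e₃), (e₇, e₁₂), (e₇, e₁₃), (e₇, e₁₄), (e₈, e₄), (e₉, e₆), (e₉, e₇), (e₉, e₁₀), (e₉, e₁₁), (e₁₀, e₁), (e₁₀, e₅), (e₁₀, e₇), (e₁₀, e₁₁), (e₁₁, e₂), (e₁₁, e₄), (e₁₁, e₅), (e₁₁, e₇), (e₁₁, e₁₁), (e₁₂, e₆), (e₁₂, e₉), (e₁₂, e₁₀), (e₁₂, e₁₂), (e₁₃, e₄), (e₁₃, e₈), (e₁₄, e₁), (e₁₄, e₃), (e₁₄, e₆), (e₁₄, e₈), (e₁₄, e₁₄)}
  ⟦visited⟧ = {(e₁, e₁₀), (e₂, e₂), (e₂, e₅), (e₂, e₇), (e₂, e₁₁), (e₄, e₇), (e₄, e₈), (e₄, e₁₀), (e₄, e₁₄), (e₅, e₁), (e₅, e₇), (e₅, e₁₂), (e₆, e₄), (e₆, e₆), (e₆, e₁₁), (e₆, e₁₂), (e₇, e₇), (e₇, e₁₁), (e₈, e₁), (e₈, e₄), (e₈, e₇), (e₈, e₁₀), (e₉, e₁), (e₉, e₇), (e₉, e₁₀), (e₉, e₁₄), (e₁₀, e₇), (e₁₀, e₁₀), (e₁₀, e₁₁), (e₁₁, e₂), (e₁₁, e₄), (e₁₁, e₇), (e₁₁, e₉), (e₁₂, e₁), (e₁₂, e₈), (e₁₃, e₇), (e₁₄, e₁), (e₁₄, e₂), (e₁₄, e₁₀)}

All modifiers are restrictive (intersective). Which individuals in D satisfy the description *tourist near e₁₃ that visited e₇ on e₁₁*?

⟦near e₁₃⟧ = {x : ⟨x, e₁₃⟩ ∈ ⟦near⟧} = {e₁, e₃, e₄, e₅, e₆, e₇, e₈, e₁₁, e₁₃, e₁₄}
⟦that visited e₇⟧ = {x : ⟨x, e₇⟩ ∈ ⟦visited⟧} = {e₂, e₄, e₅, e₇, e₈, e₉, e₁₀, e₁₁, e₁₃}
⟦on e₁₁⟧ = {x : ⟨x, e₁₁⟩ ∈ ⟦on⟧} = {e₁, e₃, e₆, e₉, e₁₀, e₁₁}
⟦tourist⟧ = {e₁, e₄, e₅, e₈, e₉, e₁₁, e₁₂}
… ∩ ⟦near e₁₃⟧ = {e₁, e₄, e₅, e₈, e₉, e₁₁, e₁₂} ∩ {e₁, e₃, e₄, e₅, e₆, e₇, e₈, e₁₁, e₁₃, e₁₄} = {e₁, e₄, e₅, e₈, e₁₁}
… ∩ ⟦that visited e₇⟧ = {e₁, e₄, e₅, e₈, e₁₁} ∩ {e₂, e₄, e₅, e₇, e₈, e₉, e₁₀, e₁₁, e₁₃} = {e₄, e₅, e₈, e₁₁}
… ∩ ⟦on e₁₁⟧ = {e₄, e₅, e₈, e₁₁} ∩ {e₁, e₃, e₆, e₉, e₁₀, e₁₁} = {e₁₁}
So ⟦tourist near e₁₃ that visited e₇ on e₁₁⟧ = {e₁₁}.

{e₁₁}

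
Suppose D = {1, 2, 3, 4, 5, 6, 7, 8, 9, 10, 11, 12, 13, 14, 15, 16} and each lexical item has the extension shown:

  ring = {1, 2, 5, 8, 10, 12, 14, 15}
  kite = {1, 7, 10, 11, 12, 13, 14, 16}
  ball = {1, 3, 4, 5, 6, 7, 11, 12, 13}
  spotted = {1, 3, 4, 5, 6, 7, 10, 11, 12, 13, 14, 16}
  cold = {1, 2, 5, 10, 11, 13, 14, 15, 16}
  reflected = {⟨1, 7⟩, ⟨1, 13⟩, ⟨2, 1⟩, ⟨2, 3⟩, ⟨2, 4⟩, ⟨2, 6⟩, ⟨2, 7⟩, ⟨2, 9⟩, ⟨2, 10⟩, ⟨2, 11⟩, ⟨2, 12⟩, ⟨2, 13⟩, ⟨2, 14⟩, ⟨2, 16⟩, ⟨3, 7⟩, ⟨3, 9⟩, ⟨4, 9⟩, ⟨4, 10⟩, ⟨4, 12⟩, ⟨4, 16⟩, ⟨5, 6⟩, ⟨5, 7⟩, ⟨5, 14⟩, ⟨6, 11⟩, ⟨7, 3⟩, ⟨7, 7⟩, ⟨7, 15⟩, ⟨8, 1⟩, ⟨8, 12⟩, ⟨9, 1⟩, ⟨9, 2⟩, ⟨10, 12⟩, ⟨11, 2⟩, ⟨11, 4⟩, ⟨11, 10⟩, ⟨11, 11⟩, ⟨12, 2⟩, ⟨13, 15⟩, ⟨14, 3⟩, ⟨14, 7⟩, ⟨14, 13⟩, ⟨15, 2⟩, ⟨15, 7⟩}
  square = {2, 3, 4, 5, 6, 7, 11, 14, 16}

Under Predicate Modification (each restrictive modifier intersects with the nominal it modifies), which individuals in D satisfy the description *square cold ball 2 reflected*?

{11}

⟦2 reflected⟧ = {x : ⟨2, x⟩ ∈ ⟦reflected⟧} = {1, 3, 4, 6, 7, 9, 10, 11, 12, 13, 14, 16}
⟦ball⟧ = {1, 3, 4, 5, 6, 7, 11, 12, 13}
… ∩ ⟦2 reflected⟧ = {1, 3, 4, 5, 6, 7, 11, 12, 13} ∩ {1, 3, 4, 6, 7, 9, 10, 11, 12, 13, 14, 16} = {1, 3, 4, 6, 7, 11, 12, 13}
… ∩ ⟦square⟧ = {1, 3, 4, 6, 7, 11, 12, 13} ∩ {2, 3, 4, 5, 6, 7, 11, 14, 16} = {3, 4, 6, 7, 11}
… ∩ ⟦cold⟧ = {3, 4, 6, 7, 11} ∩ {1, 2, 5, 10, 11, 13, 14, 15, 16} = {11}
So ⟦square cold ball 2 reflected⟧ = {11}.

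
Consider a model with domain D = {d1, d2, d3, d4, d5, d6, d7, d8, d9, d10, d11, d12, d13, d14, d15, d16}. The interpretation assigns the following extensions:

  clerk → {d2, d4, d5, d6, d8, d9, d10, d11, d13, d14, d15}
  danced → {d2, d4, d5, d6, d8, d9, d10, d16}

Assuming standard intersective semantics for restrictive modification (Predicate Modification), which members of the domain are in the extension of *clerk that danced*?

⟦that danced⟧ = ⟦danced⟧ = {d2, d4, d5, d6, d8, d9, d10, d16}
⟦clerk⟧ = {d2, d4, d5, d6, d8, d9, d10, d11, d13, d14, d15}
… ∩ ⟦that danced⟧ = {d2, d4, d5, d6, d8, d9, d10, d11, d13, d14, d15} ∩ {d2, d4, d5, d6, d8, d9, d10, d16} = {d2, d4, d5, d6, d8, d9, d10}
So ⟦clerk that danced⟧ = {d2, d4, d5, d6, d8, d9, d10}.

{d2, d4, d5, d6, d8, d9, d10}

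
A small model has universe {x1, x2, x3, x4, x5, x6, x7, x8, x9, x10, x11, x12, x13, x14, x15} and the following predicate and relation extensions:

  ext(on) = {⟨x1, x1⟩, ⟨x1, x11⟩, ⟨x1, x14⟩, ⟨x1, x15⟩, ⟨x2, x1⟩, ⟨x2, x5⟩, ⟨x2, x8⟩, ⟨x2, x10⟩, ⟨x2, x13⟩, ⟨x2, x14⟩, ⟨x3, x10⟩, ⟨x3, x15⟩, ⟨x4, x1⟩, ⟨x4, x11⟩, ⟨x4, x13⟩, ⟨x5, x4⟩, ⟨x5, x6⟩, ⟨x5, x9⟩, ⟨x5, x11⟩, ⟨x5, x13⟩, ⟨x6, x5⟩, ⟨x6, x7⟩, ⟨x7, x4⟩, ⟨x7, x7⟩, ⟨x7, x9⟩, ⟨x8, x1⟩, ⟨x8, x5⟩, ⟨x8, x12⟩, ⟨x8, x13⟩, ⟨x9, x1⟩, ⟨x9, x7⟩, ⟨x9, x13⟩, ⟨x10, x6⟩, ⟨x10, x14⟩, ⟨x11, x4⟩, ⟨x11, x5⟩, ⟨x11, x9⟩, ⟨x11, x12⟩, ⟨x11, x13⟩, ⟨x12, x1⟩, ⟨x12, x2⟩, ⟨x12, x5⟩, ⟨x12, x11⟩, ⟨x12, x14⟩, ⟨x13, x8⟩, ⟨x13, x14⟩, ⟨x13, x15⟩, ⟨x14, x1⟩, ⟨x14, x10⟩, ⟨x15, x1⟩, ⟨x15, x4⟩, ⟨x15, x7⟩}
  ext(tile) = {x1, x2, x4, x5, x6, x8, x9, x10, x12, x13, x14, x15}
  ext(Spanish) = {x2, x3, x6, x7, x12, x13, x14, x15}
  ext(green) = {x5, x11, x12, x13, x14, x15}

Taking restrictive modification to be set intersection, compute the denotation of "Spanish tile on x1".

⟦on x1⟧ = {x : ⟨x, x1⟩ ∈ ⟦on⟧} = {x1, x2, x4, x8, x9, x12, x14, x15}
⟦tile⟧ = {x1, x2, x4, x5, x6, x8, x9, x10, x12, x13, x14, x15}
… ∩ ⟦on x1⟧ = {x1, x2, x4, x5, x6, x8, x9, x10, x12, x13, x14, x15} ∩ {x1, x2, x4, x8, x9, x12, x14, x15} = {x1, x2, x4, x8, x9, x12, x14, x15}
… ∩ ⟦Spanish⟧ = {x1, x2, x4, x8, x9, x12, x14, x15} ∩ {x2, x3, x6, x7, x12, x13, x14, x15} = {x2, x12, x14, x15}
So ⟦Spanish tile on x1⟧ = {x2, x12, x14, x15}.

{x2, x12, x14, x15}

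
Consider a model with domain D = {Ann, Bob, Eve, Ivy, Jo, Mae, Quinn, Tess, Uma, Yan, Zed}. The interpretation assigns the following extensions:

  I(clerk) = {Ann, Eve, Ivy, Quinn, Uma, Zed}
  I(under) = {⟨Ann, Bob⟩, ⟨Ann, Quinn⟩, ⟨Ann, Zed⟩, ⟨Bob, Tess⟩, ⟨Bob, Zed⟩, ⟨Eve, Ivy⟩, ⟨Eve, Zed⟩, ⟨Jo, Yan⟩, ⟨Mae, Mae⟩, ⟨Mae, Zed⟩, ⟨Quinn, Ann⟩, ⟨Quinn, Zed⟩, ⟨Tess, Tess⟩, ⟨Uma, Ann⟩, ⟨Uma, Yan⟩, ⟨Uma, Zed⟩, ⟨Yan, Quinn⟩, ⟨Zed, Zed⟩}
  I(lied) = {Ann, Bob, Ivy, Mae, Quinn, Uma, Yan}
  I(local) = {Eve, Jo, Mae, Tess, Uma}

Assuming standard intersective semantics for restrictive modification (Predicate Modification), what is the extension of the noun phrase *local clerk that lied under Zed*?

{Uma}

⟦that lied⟧ = ⟦lied⟧ = {Ann, Bob, Ivy, Mae, Quinn, Uma, Yan}
⟦under Zed⟧ = {x : ⟨x, Zed⟩ ∈ ⟦under⟧} = {Ann, Bob, Eve, Mae, Quinn, Uma, Zed}
⟦clerk⟧ = {Ann, Eve, Ivy, Quinn, Uma, Zed}
… ∩ ⟦that lied⟧ = {Ann, Eve, Ivy, Quinn, Uma, Zed} ∩ {Ann, Bob, Ivy, Mae, Quinn, Uma, Yan} = {Ann, Ivy, Quinn, Uma}
… ∩ ⟦under Zed⟧ = {Ann, Ivy, Quinn, Uma} ∩ {Ann, Bob, Eve, Mae, Quinn, Uma, Zed} = {Ann, Quinn, Uma}
… ∩ ⟦local⟧ = {Ann, Quinn, Uma} ∩ {Eve, Jo, Mae, Tess, Uma} = {Uma}
So ⟦local clerk that lied under Zed⟧ = {Uma}.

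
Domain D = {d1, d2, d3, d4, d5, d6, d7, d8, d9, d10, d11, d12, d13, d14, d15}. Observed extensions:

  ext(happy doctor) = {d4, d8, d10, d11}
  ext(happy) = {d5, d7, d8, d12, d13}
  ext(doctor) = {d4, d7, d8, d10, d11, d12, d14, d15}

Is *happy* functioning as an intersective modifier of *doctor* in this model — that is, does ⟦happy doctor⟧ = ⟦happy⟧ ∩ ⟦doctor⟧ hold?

no

⟦happy⟧ ∩ ⟦doctor⟧ = {d5, d7, d8, d12, d13} ∩ {d4, d7, d8, d10, d11, d12, d14, d15} = {d7, d8, d12}
Observed ⟦happy doctor⟧ = {d4, d8, d10, d11}.
These differ, so the modifier is not intersective in this model.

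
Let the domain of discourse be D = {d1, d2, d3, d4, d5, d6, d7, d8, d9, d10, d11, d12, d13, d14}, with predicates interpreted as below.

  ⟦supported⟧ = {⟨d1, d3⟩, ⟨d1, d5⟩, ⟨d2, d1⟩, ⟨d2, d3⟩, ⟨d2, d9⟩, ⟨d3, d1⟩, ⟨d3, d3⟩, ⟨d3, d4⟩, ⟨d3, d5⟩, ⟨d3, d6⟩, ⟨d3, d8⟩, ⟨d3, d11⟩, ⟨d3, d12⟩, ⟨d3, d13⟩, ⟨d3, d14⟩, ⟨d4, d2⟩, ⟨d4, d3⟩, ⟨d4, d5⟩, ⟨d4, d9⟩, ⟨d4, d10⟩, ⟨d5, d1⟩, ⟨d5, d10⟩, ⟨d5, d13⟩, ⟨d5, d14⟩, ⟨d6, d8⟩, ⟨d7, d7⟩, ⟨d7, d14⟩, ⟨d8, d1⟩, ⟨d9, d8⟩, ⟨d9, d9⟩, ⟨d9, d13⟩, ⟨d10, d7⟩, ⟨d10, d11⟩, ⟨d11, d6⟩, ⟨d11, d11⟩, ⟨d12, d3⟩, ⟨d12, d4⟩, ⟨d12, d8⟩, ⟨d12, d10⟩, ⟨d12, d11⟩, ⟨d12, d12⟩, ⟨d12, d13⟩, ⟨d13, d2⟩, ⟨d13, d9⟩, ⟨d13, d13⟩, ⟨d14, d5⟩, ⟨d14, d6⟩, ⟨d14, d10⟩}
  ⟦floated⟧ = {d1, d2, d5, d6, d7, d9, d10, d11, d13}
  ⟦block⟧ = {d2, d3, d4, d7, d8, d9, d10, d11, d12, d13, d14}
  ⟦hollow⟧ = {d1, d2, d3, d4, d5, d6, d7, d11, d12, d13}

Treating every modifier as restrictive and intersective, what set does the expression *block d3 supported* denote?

{d3, d4, d8, d11, d12, d13, d14}

⟦d3 supported⟧ = {x : ⟨d3, x⟩ ∈ ⟦supported⟧} = {d1, d3, d4, d5, d6, d8, d11, d12, d13, d14}
⟦block⟧ = {d2, d3, d4, d7, d8, d9, d10, d11, d12, d13, d14}
… ∩ ⟦d3 supported⟧ = {d2, d3, d4, d7, d8, d9, d10, d11, d12, d13, d14} ∩ {d1, d3, d4, d5, d6, d8, d11, d12, d13, d14} = {d3, d4, d8, d11, d12, d13, d14}
So ⟦block d3 supported⟧ = {d3, d4, d8, d11, d12, d13, d14}.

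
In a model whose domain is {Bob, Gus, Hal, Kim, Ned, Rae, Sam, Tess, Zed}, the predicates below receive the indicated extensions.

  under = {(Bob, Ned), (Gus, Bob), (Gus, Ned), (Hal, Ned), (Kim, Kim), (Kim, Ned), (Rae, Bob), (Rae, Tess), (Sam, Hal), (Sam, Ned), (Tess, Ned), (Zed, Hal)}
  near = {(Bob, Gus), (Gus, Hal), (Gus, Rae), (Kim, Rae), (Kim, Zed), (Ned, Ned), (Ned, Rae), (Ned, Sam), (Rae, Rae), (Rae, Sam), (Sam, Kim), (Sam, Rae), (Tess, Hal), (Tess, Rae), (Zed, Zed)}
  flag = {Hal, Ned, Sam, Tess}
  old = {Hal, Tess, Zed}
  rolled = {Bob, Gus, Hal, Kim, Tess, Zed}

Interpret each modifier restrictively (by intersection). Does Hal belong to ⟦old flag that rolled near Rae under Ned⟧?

⟦that rolled⟧ = ⟦rolled⟧ = {Bob, Gus, Hal, Kim, Tess, Zed}
⟦near Rae⟧ = {x : ⟨x, Rae⟩ ∈ ⟦near⟧} = {Gus, Kim, Ned, Rae, Sam, Tess}
⟦under Ned⟧ = {x : ⟨x, Ned⟩ ∈ ⟦under⟧} = {Bob, Gus, Hal, Kim, Sam, Tess}
⟦flag⟧ = {Hal, Ned, Sam, Tess}
… ∩ ⟦that rolled⟧ = {Hal, Ned, Sam, Tess} ∩ {Bob, Gus, Hal, Kim, Tess, Zed} = {Hal, Tess}
… ∩ ⟦near Rae⟧ = {Hal, Tess} ∩ {Gus, Kim, Ned, Rae, Sam, Tess} = {Tess}
… ∩ ⟦under Ned⟧ = {Tess} ∩ {Bob, Gus, Hal, Kim, Sam, Tess} = {Tess}
… ∩ ⟦old⟧ = {Tess} ∩ {Hal, Tess, Zed} = {Tess}
⟦old flag that rolled near Rae under Ned⟧ = {Tess}; Hal ∉ this set.

no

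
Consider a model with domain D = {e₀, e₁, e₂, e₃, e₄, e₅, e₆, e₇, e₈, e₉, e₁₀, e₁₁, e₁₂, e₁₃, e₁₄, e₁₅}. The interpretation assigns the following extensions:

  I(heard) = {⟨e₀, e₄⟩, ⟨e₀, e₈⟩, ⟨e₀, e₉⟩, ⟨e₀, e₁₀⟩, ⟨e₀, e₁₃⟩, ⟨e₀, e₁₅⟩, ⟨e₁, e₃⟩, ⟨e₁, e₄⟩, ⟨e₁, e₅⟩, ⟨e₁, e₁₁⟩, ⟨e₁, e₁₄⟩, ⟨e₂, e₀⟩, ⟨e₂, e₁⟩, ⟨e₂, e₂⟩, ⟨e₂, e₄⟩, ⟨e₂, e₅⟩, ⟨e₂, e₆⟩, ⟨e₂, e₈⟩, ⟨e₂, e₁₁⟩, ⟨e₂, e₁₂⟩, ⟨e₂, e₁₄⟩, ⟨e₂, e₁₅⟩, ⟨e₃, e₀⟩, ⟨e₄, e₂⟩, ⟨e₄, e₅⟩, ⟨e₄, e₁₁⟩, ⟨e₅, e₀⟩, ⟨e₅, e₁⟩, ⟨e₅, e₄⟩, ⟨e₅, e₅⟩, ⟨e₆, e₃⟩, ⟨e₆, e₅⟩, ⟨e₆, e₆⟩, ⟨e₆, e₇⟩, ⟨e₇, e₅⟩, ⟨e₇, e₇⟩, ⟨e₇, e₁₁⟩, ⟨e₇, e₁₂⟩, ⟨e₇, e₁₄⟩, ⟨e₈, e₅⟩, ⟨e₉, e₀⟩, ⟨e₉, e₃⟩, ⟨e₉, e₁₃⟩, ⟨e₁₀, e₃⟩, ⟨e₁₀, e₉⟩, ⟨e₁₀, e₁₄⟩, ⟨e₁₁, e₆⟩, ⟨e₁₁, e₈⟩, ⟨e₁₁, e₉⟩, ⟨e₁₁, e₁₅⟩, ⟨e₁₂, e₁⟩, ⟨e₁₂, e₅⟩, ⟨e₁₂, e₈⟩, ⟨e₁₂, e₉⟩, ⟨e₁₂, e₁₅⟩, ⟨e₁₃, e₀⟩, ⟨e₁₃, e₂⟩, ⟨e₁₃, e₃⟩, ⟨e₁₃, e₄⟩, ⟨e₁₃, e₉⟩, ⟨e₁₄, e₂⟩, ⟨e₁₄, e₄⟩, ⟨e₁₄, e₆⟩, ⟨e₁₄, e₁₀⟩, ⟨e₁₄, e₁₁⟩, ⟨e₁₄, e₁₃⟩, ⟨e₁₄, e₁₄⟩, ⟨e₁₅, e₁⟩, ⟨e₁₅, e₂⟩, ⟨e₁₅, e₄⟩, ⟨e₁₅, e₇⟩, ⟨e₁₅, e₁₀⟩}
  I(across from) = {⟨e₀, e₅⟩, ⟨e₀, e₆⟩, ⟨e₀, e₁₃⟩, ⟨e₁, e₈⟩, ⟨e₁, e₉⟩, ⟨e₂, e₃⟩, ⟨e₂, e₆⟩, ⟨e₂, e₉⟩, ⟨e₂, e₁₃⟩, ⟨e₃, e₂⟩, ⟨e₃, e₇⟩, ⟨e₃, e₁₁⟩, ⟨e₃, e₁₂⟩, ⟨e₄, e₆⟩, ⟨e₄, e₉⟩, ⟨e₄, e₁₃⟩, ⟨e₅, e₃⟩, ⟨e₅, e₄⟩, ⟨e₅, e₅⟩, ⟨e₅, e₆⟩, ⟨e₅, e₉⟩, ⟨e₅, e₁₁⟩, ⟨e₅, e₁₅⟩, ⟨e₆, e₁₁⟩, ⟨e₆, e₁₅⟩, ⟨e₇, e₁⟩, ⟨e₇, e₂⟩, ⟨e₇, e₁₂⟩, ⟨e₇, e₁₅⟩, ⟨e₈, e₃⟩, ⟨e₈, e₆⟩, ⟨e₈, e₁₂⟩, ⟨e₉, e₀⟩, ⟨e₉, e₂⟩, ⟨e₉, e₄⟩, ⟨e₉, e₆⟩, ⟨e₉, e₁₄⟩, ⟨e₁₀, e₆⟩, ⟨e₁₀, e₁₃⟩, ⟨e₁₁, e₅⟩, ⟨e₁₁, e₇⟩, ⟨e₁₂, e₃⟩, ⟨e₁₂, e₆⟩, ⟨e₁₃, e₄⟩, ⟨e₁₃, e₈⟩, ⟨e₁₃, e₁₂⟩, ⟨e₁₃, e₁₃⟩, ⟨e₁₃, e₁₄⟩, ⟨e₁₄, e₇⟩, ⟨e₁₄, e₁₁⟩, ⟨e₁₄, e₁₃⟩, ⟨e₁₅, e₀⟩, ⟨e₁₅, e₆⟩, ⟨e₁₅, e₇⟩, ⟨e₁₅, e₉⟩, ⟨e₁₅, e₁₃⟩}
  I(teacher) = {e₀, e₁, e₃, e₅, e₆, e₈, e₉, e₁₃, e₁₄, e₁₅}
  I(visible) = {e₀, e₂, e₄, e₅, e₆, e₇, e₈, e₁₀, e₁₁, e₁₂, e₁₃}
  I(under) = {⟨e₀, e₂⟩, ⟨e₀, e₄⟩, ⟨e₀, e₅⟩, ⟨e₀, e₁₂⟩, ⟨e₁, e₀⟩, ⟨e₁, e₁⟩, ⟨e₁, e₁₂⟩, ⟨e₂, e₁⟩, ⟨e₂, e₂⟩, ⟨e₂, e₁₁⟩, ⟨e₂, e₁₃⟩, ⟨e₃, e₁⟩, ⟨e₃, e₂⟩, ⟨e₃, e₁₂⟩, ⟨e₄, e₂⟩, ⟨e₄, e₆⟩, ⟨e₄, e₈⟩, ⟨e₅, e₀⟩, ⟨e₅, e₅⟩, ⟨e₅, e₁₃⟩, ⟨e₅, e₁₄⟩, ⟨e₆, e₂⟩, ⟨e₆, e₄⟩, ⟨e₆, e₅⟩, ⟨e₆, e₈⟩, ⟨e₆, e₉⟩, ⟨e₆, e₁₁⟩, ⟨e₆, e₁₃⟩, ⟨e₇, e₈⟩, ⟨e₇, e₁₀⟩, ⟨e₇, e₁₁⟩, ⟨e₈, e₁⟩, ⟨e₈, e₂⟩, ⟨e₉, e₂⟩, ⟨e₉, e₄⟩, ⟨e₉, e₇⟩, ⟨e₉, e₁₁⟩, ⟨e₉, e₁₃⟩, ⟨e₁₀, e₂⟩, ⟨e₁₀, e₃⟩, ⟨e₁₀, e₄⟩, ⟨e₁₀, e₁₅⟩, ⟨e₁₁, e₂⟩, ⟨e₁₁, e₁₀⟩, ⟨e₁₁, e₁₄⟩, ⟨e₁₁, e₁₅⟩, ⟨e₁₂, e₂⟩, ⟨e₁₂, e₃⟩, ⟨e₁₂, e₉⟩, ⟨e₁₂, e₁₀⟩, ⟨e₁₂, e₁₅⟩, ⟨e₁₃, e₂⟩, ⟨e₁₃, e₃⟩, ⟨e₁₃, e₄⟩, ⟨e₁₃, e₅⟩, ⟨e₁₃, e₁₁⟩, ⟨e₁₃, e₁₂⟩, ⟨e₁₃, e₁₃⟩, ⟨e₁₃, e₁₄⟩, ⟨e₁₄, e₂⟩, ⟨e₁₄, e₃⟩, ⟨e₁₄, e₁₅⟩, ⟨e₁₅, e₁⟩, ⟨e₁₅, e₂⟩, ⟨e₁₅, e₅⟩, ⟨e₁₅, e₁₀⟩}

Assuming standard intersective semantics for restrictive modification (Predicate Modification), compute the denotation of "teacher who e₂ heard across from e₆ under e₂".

⟦who e₂ heard⟧ = {x : ⟨e₂, x⟩ ∈ ⟦heard⟧} = {e₀, e₁, e₂, e₄, e₅, e₆, e₈, e₁₁, e₁₂, e₁₄, e₁₅}
⟦across from e₆⟧ = {x : ⟨x, e₆⟩ ∈ ⟦across from⟧} = {e₀, e₂, e₄, e₅, e₈, e₉, e₁₀, e₁₂, e₁₅}
⟦under e₂⟧ = {x : ⟨x, e₂⟩ ∈ ⟦under⟧} = {e₀, e₂, e₃, e₄, e₆, e₈, e₉, e₁₀, e₁₁, e₁₂, e₁₃, e₁₄, e₁₅}
⟦teacher⟧ = {e₀, e₁, e₃, e₅, e₆, e₈, e₉, e₁₃, e₁₄, e₁₅}
… ∩ ⟦who e₂ heard⟧ = {e₀, e₁, e₃, e₅, e₆, e₈, e₉, e₁₃, e₁₄, e₁₅} ∩ {e₀, e₁, e₂, e₄, e₅, e₆, e₈, e₁₁, e₁₂, e₁₄, e₁₅} = {e₀, e₁, e₅, e₆, e₈, e₁₄, e₁₅}
… ∩ ⟦across from e₆⟧ = {e₀, e₁, e₅, e₆, e₈, e₁₄, e₁₅} ∩ {e₀, e₂, e₄, e₅, e₈, e₉, e₁₀, e₁₂, e₁₅} = {e₀, e₅, e₈, e₁₅}
… ∩ ⟦under e₂⟧ = {e₀, e₅, e₈, e₁₅} ∩ {e₀, e₂, e₃, e₄, e₆, e₈, e₉, e₁₀, e₁₁, e₁₂, e₁₃, e₁₄, e₁₅} = {e₀, e₈, e₁₅}
So ⟦teacher who e₂ heard across from e₆ under e₂⟧ = {e₀, e₈, e₁₅}.

{e₀, e₈, e₁₅}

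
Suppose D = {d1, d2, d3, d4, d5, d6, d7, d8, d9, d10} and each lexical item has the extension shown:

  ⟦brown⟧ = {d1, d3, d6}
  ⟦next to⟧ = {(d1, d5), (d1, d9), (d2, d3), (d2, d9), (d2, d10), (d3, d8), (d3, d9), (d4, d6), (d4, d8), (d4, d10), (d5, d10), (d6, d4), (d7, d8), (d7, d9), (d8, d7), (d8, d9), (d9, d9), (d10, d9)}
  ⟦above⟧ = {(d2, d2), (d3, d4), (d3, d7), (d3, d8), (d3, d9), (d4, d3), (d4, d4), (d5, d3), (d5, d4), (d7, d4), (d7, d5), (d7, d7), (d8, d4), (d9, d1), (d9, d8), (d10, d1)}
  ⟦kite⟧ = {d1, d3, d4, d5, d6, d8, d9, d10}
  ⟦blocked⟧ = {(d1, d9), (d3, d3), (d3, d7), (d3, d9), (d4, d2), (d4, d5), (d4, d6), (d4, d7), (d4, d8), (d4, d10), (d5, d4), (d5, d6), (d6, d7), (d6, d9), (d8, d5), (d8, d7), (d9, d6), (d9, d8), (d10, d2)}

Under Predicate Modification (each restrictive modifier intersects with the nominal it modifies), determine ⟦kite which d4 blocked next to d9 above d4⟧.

{d8}

⟦which d4 blocked⟧ = {x : ⟨d4, x⟩ ∈ ⟦blocked⟧} = {d2, d5, d6, d7, d8, d10}
⟦next to d9⟧ = {x : ⟨x, d9⟩ ∈ ⟦next to⟧} = {d1, d2, d3, d7, d8, d9, d10}
⟦above d4⟧ = {x : ⟨x, d4⟩ ∈ ⟦above⟧} = {d3, d4, d5, d7, d8}
⟦kite⟧ = {d1, d3, d4, d5, d6, d8, d9, d10}
… ∩ ⟦which d4 blocked⟧ = {d1, d3, d4, d5, d6, d8, d9, d10} ∩ {d2, d5, d6, d7, d8, d10} = {d5, d6, d8, d10}
… ∩ ⟦next to d9⟧ = {d5, d6, d8, d10} ∩ {d1, d2, d3, d7, d8, d9, d10} = {d8, d10}
… ∩ ⟦above d4⟧ = {d8, d10} ∩ {d3, d4, d5, d7, d8} = {d8}
So ⟦kite which d4 blocked next to d9 above d4⟧ = {d8}.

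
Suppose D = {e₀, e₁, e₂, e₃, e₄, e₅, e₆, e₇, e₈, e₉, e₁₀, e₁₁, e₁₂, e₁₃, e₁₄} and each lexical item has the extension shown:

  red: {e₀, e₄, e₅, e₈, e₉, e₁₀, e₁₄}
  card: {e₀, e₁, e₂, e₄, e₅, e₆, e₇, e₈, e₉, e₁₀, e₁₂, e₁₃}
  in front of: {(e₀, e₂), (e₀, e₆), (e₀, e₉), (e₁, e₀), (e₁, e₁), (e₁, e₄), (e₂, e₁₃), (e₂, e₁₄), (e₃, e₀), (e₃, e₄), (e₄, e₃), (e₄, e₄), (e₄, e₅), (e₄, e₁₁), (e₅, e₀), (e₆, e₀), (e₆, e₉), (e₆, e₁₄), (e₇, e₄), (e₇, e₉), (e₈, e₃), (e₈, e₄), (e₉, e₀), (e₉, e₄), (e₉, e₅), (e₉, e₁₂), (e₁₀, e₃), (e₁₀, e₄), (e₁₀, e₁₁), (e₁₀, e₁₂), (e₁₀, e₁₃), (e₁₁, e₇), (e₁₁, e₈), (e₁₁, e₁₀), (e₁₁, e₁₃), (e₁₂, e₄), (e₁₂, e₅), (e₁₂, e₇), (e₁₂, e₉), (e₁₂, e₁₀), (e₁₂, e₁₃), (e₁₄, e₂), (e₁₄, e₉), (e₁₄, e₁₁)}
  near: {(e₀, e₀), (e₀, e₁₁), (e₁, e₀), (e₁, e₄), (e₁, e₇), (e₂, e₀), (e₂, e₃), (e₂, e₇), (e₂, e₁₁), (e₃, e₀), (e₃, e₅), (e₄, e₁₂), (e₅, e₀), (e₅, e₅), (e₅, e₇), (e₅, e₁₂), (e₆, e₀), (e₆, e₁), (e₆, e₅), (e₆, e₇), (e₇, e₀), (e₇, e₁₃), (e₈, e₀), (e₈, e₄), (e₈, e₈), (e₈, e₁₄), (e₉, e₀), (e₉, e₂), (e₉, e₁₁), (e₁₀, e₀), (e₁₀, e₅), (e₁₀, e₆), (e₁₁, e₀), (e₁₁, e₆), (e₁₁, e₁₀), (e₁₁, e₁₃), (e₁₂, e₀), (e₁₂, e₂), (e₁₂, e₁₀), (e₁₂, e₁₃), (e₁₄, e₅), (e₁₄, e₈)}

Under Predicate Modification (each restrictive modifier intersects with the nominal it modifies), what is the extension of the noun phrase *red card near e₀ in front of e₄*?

⟦near e₀⟧ = {x : ⟨x, e₀⟩ ∈ ⟦near⟧} = {e₀, e₁, e₂, e₃, e₅, e₆, e₇, e₈, e₉, e₁₀, e₁₁, e₁₂}
⟦in front of e₄⟧ = {x : ⟨x, e₄⟩ ∈ ⟦in front of⟧} = {e₁, e₃, e₄, e₇, e₈, e₉, e₁₀, e₁₂}
⟦card⟧ = {e₀, e₁, e₂, e₄, e₅, e₆, e₇, e₈, e₉, e₁₀, e₁₂, e₁₃}
… ∩ ⟦near e₀⟧ = {e₀, e₁, e₂, e₄, e₅, e₆, e₇, e₈, e₉, e₁₀, e₁₂, e₁₃} ∩ {e₀, e₁, e₂, e₃, e₅, e₆, e₇, e₈, e₉, e₁₀, e₁₁, e₁₂} = {e₀, e₁, e₂, e₅, e₆, e₇, e₈, e₉, e₁₀, e₁₂}
… ∩ ⟦in front of e₄⟧ = {e₀, e₁, e₂, e₅, e₆, e₇, e₈, e₉, e₁₀, e₁₂} ∩ {e₁, e₃, e₄, e₇, e₈, e₉, e₁₀, e₁₂} = {e₁, e₇, e₈, e₉, e₁₀, e₁₂}
… ∩ ⟦red⟧ = {e₁, e₇, e₈, e₉, e₁₀, e₁₂} ∩ {e₀, e₄, e₅, e₈, e₉, e₁₀, e₁₄} = {e₈, e₉, e₁₀}
So ⟦red card near e₀ in front of e₄⟧ = {e₈, e₉, e₁₀}.

{e₈, e₉, e₁₀}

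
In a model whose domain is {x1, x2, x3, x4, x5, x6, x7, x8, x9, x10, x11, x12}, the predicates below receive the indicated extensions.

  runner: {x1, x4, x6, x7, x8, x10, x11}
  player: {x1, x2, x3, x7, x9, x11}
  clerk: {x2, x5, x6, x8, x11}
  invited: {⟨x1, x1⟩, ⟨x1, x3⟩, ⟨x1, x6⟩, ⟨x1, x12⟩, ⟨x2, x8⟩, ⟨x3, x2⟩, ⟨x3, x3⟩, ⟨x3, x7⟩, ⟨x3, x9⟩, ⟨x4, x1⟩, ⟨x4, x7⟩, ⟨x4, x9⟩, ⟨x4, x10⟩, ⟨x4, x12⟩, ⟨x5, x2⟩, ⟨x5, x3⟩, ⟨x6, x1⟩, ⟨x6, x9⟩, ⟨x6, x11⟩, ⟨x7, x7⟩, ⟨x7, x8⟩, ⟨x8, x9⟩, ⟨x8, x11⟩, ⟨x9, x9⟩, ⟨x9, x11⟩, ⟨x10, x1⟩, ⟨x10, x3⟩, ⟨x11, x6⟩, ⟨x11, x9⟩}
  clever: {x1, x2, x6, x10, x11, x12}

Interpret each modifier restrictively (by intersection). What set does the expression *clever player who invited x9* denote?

{x11}

⟦who invited x9⟧ = {x : ⟨x, x9⟩ ∈ ⟦invited⟧} = {x3, x4, x6, x8, x9, x11}
⟦player⟧ = {x1, x2, x3, x7, x9, x11}
… ∩ ⟦who invited x9⟧ = {x1, x2, x3, x7, x9, x11} ∩ {x3, x4, x6, x8, x9, x11} = {x3, x9, x11}
… ∩ ⟦clever⟧ = {x3, x9, x11} ∩ {x1, x2, x6, x10, x11, x12} = {x11}
So ⟦clever player who invited x9⟧ = {x11}.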